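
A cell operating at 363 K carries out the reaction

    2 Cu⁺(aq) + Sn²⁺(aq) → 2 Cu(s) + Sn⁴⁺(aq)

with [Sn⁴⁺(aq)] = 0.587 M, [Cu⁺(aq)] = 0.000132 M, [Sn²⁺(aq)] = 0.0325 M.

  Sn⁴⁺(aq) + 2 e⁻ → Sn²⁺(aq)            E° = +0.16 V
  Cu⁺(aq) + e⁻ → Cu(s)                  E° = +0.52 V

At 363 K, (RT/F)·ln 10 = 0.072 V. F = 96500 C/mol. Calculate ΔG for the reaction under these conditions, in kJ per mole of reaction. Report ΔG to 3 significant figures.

With Cu⁺/Cu reduced at the cathode, E°cell = +0.52 − (+0.16) = +0.36 V and n = 2.
The reaction quotient is [Sn⁴⁺(aq)] / ([Cu⁺(aq)]^2·[Sn²⁺(aq)]) = 1.04×10^9; by Nernst, E = +0.36 − (0.072/2)(9.016) = +0.0354 V.
ΔG = −nFE = −(2)(96500)(+0.0354) J/mol = −6.83 kJ/mol.

−6.83 kJ/mol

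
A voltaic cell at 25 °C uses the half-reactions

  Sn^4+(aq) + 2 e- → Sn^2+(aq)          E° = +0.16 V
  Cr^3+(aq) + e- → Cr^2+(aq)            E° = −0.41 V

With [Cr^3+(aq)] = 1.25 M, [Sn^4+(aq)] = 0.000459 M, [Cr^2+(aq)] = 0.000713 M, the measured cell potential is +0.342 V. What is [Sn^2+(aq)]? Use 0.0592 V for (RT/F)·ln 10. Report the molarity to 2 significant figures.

With Sn⁴⁺/Sn²⁺ at the cathode and Cr³⁺/Cr²⁺ at the anode, E°cell = +0.16 − (−0.41) = +0.57 V (n = 2).
Since E = E° − (0.0592/n)·log Q, log Q = n(E° − E)/0.0592 = 7.703.
Balancing electrons gives Sn^4+(aq) + 2 Cr^2+(aq) → Sn^2+(aq) + 2 Cr^3+(aq); thus Q = ([Sn^2+(aq)]·[Cr^3+(aq)]^2) / ([Sn^4+(aq)]·[Cr^2+(aq)]^2).
Substituting the known concentrations and solving, log [Sn^2+(aq)] = −2.123 and [Sn^2+(aq)] = 0.0075 M.

0.0075 M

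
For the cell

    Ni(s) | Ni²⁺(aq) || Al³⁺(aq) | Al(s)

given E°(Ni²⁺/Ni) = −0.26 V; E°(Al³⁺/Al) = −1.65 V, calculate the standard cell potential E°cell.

By convention the left-hand electrode in cell notation is the anode (oxidation) and the right-hand electrode is the cathode (reduction).
E°cell = E°(right) − E°(left) = −1.65 − (−0.26) = −1.39 V.
The negative sign shows that, as written, the cell would require an external voltage to drive the reaction.

−1.39 V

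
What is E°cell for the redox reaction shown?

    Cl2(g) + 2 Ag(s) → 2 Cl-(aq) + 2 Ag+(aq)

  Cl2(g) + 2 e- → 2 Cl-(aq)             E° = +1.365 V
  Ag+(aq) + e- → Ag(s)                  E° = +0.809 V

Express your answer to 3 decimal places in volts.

+0.556 V

Cl2(g) gains electrons, so the Cl₂/Cl⁻ couple is the cathode; the Ag⁺/Ag couple is the anode.
E°cell = E°(cathode) − E°(anode) = +1.365 − (+0.809) = +0.556 V.
The positive value indicates the reaction is spontaneous as written.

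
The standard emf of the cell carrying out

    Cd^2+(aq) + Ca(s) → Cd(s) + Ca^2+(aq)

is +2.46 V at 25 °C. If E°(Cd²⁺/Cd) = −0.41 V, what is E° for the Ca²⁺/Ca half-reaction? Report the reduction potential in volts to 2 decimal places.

−2.87 V

In the reaction as written the Cd²⁺/Cd couple is reduced (cathode) and Ca²⁺/Ca is oxidized (anode), so E°cell = E°(Cd²⁺/Cd) − E°(Ca²⁺/Ca).
E°(Ca²⁺/Ca) = E°(cathode) − E°cell = −0.41 − (+2.46) = −2.87 V.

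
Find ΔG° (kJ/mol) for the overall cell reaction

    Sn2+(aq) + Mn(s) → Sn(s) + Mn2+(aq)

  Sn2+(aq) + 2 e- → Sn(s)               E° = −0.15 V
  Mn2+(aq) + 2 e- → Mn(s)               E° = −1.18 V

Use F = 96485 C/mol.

−199 kJ/mol

In the reaction as written Sn2+(aq) is reduced, so the Sn²⁺/Sn couple is the cathode and Mn²⁺/Mn is the anode.
E°cell = −0.15 − (−1.18) = +1.03 V; balancing electrons gives n = 2.
ΔG° = −nFE°cell = −(2)(96485)(+1.03) J/mol = −199 kJ/mol.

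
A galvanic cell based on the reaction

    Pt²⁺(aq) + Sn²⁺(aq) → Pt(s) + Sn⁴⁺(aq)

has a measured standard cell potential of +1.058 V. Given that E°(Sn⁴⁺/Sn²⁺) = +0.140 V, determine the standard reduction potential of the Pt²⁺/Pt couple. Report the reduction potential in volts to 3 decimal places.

In the reaction as written the Pt²⁺/Pt couple is reduced (cathode) and Sn⁴⁺/Sn²⁺ is oxidized (anode), so E°cell = E°(Pt²⁺/Pt) − E°(Sn⁴⁺/Sn²⁺).
E°(Pt²⁺/Pt) = E°cell + E°(anode) = +1.058 + (+0.140) = +1.198 V.

+1.198 V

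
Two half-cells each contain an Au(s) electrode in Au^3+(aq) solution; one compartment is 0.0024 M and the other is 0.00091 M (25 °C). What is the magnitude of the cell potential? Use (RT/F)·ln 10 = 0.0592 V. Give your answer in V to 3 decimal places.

0.008 V

For a concentration cell E°cell = 0, since both electrodes use the same couple.
The compartment with the higher Au^3+(aq) concentration (0.0024 M) acts as the cathode; ions are reduced there and produced at the dilute (0.00091 M) anode.
With n = 3, Ecell = −(0.0592/3)·log([dilute]/[conc]) = −(0.0592/3)·log(0.00091/0.0024) = +0.008 V.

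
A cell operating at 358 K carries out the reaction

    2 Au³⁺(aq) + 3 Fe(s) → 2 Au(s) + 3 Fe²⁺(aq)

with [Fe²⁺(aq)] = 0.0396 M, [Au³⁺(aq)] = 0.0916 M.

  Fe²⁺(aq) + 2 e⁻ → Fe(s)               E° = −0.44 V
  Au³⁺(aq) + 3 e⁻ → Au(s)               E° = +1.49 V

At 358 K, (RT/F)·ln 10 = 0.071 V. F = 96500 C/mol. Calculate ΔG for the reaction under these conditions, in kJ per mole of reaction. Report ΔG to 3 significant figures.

−1130 kJ/mol

The standard cell potential is +1.49 − (−0.44) = +1.93 V, with n = 6 electrons in the balanced equation.
The reaction quotient is [Fe²⁺(aq)]^3 / [Au³⁺(aq)]^2 = 0.0074; by Nernst, E = +1.93 − (0.071/6)(−2.131) = +1.9552 V.
ΔG = −nFE = −(6)(96500)(+1.9552) J/mol = −1130 kJ/mol.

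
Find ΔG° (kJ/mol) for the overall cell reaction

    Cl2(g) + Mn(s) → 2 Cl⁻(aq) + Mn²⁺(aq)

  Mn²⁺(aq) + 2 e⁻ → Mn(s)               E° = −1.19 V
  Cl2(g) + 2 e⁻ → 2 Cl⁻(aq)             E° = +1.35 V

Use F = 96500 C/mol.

−490 kJ/mol

In the reaction as written Cl2(g) is reduced, so the Cl₂/Cl⁻ couple is the cathode and Mn²⁺/Mn is the anode.
E°cell = +1.35 − (−1.19) = +2.54 V; balancing electrons gives n = 2.
ΔG° = −nFE°cell = −(2)(96500)(+2.54) J/mol = −490 kJ/mol.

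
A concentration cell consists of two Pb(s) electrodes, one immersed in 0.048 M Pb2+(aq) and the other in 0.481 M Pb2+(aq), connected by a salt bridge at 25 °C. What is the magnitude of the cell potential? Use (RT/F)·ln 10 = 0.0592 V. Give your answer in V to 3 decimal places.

For a concentration cell E°cell = 0, since both electrodes use the same couple.
The compartment with the higher Pb2+(aq) concentration (0.481 M) acts as the cathode; ions are reduced there and produced at the dilute (0.048 M) anode.
With n = 2, Ecell = −(0.0592/2)·log([dilute]/[conc]) = −(0.0592/2)·log(0.048/0.481) = +0.030 V.

0.030 V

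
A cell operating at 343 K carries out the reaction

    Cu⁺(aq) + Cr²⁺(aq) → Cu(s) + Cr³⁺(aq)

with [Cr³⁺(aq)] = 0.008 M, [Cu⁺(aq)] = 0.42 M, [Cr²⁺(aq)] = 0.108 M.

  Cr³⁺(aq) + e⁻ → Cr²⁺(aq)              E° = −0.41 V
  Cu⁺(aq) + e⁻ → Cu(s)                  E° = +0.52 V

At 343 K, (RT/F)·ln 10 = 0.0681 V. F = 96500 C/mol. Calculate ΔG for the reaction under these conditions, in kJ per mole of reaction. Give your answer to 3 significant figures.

−94.7 kJ/mol

With Cu⁺/Cu reduced at the cathode, E°cell = +0.52 − (−0.41) = +0.93 V and n = 1.
Q = [Cr³⁺(aq)] / ([Cu⁺(aq)]·[Cr²⁺(aq)]) = 0.176, so log Q = −0.754 and E = +0.93 − (0.0681/1)(−0.754) = +0.9813 V.
Then ΔG = −nFE = −1 × 96500 × +0.9813 J/mol = −94.7 kJ/mol.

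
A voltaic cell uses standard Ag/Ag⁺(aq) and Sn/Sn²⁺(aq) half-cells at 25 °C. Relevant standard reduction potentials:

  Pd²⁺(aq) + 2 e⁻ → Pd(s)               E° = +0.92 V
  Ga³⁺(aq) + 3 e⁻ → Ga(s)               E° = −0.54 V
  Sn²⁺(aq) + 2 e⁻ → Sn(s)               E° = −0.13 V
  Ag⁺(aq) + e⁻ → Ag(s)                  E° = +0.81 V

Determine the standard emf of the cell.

+0.94 V

The Ag⁺/Ag couple has the higher E°, so Ag ion is reduced (cathode) and Sn is oxidized (anode).
E°cell = E°(cathode) − E°(anode) = +0.81 − (−0.13) = +0.94 V.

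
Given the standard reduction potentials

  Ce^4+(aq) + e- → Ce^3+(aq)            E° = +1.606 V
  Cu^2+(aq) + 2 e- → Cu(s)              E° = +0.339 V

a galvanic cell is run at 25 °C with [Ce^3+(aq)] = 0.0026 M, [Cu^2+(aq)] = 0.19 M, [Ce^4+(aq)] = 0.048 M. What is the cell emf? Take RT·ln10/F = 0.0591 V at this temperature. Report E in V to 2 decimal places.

The Ce⁴⁺/Ce³⁺ couple has the more positive E°, so it is the cathode; Cu²⁺/Cu is the anode.
E°cell = +1.606 − (+0.339) = +1.267 V, with n = 2 electrons transferred.
For the overall reaction 2 Ce^4+(aq) + Cu(s) → 2 Ce^3+(aq) + Cu^2+(aq), Q = ([Ce^3+(aq)]^2·[Cu^2+(aq)]) / [Ce^4+(aq)]^2 = 0.000557, giving log Q = −3.254.
By the Nernst equation, E = +1.267 − (0.0591/2)·(−3.254) = +1.36 V.

+1.36 V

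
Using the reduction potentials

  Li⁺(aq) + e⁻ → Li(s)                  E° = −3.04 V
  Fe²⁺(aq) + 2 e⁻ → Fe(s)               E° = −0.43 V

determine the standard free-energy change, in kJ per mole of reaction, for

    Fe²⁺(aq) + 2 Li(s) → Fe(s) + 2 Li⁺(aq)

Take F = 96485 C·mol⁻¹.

−504 kJ/mol

In the reaction as written Fe²⁺(aq) is reduced, so the Fe²⁺/Fe couple is the cathode and Li⁺/Li is the anode.
E°cell = −0.43 − (−3.04) = +2.61 V; balancing electrons gives n = 2.
ΔG° = −nFE°cell = −(2)(96485)(+2.61) J/mol = −504 kJ/mol.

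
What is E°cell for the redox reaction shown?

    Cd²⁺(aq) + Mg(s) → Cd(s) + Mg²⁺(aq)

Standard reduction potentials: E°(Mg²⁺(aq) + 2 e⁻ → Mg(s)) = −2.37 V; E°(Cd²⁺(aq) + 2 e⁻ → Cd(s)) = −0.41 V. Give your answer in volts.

Cd²⁺(aq) gains electrons, so the Cd²⁺/Cd couple is the cathode; the Mg²⁺/Mg couple is the anode.
E°cell = E°(cathode) − E°(anode) = −0.41 − (−2.37) = +1.96 V.
The positive value indicates the reaction is spontaneous as written.

+1.96 V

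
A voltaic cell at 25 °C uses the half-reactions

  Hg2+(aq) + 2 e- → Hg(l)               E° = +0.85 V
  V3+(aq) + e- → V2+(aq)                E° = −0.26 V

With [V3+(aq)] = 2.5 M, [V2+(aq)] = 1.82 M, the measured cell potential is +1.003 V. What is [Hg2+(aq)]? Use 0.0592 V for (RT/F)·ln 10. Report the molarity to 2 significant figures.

With Hg²⁺/Hg at the cathode and V³⁺/V²⁺ at the anode, E°cell = +0.85 − (−0.26) = +1.11 V (n = 2).
From the Nernst equation, log Q = n(E° − E)/0.0592 = 2·(+1.11 − (+1.003))/0.0592 = 3.615.
For Hg2+(aq) + 2 V2+(aq) → Hg(l) + 2 V3+(aq), the reaction quotient is Q = [V3+(aq)]^2 / ([Hg2+(aq)]·[V2+(aq)]^2).
Solving for the unknown gives log [Hg2+(aq)] = −3.339, so [Hg2+(aq)] ≈ 0.00046 M.

0.00046 M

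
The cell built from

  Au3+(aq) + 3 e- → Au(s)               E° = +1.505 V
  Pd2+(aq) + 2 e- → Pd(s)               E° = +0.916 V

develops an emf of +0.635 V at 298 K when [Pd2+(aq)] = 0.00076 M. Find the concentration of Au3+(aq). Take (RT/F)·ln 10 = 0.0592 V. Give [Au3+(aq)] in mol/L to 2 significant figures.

0.0045 M

The Au³⁺/Au couple has the larger reduction potential, so it is the cathode: E°cell = +1.505 − (+0.916) = +0.589 V and n = 6.
Rearranging E = E° − (0.0592/n)·log Q gives log Q = 6(+0.589 − (+0.635))/0.0592 = −4.662.
For 2 Au3+(aq) + 3 Pd(s) → 2 Au(s) + 3 Pd2+(aq), the reaction quotient is Q = [Pd2+(aq)]^3 / [Au3+(aq)]^2.
Substituting the known concentrations and solving, log [Au3+(aq)] = −2.348 and [Au3+(aq)] = 0.0045 M.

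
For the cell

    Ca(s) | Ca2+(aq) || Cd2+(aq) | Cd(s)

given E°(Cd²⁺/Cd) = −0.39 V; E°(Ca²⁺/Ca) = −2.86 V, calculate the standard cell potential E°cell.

By convention the left-hand electrode in cell notation is the anode (oxidation) and the right-hand electrode is the cathode (reduction).
E°cell = E°(right) − E°(left) = −0.39 − (−2.86) = +2.47 V.

+2.47 V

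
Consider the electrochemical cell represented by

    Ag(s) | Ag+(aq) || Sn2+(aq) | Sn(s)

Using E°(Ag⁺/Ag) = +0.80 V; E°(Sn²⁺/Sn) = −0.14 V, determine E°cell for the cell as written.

By convention the left-hand electrode in cell notation is the anode (oxidation) and the right-hand electrode is the cathode (reduction).
E°cell = E°(right) − E°(left) = −0.14 − (+0.80) = −0.94 V.
The negative sign shows that, as written, the cell would require an external voltage to drive the reaction.

−0.94 V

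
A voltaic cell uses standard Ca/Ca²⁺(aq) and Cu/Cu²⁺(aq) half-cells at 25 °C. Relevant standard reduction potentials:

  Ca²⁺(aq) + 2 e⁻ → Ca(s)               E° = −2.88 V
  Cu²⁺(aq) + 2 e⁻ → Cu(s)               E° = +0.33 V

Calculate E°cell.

Of the two couples in this cell, the one with the more positive reduction potential is reduced at the cathode: here that is Cu²⁺/Cu (+0.33 V); Ca²⁺/Ca (−2.88 V) is the anode.
E°cell = E°(cathode) − E°(anode) = +0.33 − (−2.88) = +3.21 V.

+3.21 V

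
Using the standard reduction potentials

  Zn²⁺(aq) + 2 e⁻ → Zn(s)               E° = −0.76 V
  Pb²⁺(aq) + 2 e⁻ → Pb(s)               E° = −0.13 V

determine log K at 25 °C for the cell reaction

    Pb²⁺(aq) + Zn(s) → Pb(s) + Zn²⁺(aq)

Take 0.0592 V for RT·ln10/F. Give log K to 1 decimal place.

The Pb²⁺/Pb couple is reduced (cathode); E°cell = −0.13 − (−0.76) = +0.63 V with n = 2.
At equilibrium E = 0, so log K = nE°cell / 0.0592 = (2)(+0.63) / 0.0592 = 21.3.

log K = 21.3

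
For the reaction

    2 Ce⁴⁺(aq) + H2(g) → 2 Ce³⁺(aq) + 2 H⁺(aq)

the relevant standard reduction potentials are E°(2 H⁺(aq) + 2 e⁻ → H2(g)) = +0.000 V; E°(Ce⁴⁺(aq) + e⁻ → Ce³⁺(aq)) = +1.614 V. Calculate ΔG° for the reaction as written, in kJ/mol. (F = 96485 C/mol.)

In the reaction as written Ce⁴⁺(aq) is reduced, so the Ce⁴⁺/Ce³⁺ couple is the cathode and 2H⁺/H₂ is the anode.
E°cell = +1.614 − (+0.000) = +1.614 V; balancing electrons gives n = 2.
ΔG° = −nFE°cell = −(2)(96485)(+1.614) J/mol = −311 kJ/mol.

−311 kJ/mol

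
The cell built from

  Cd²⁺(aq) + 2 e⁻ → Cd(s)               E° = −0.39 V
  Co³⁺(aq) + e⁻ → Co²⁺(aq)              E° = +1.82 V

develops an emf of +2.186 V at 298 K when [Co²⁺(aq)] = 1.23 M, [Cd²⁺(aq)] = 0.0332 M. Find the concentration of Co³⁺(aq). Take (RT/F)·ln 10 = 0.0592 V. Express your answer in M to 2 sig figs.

The Co³⁺/Co²⁺ couple has the larger reduction potential, so it is the cathode: E°cell = +1.82 − (−0.39) = +2.21 V and n = 2.
Rearranging E = E° − (0.0592/n)·log Q gives log Q = 2(+2.21 − (+2.186))/0.0592 = 0.811.
For 2 Co³⁺(aq) + Cd(s) → 2 Co²⁺(aq) + Cd²⁺(aq), the reaction quotient is Q = ([Co²⁺(aq)]^2·[Cd²⁺(aq)]) / [Co³⁺(aq)]^2.
Substituting the known concentrations and solving, log [Co³⁺(aq)] = −1.055 and [Co³⁺(aq)] = 0.088 M.

0.088 M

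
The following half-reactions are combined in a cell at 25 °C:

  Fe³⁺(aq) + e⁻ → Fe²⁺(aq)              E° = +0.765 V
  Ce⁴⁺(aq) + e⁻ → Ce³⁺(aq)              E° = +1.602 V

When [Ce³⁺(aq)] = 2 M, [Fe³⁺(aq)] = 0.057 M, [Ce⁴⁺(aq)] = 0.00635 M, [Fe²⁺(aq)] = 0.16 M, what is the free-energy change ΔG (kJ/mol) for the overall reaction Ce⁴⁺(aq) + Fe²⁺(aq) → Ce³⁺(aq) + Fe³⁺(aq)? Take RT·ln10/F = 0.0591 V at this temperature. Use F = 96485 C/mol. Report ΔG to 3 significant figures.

−69.1 kJ/mol

With Ce⁴⁺/Ce³⁺ reduced at the cathode, E°cell = +1.602 − (+0.765) = +0.837 V and n = 1.
Here Q = ([Ce³⁺(aq)]·[Fe³⁺(aq)]) / ([Ce⁴⁺(aq)]·[Fe²⁺(aq)]) = 112 (log Q = 2.050), giving E = +0.837 − (0.0591/1)·(2.050) = +0.7158 V.
Then ΔG = −nFE = −1 × 96485 × +0.7158 J/mol = −69.1 kJ/mol.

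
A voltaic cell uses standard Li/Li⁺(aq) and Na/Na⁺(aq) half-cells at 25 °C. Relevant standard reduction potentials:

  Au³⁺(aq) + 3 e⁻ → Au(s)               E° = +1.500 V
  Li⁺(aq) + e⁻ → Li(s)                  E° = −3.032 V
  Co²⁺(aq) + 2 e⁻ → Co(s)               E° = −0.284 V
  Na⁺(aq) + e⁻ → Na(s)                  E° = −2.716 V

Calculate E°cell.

The Na⁺/Na couple has the higher E°, so Na ion is reduced (cathode) and Li is oxidized (anode).
E°cell = E°(cathode) − E°(anode) = −2.716 − (−3.032) = +0.316 V.

+0.316 V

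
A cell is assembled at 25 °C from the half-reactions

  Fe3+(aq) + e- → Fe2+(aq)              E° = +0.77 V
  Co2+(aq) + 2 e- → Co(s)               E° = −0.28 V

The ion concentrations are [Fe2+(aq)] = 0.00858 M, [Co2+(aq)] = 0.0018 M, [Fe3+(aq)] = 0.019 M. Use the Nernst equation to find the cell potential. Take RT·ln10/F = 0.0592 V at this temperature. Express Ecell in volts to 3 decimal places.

Fe³⁺/Fe²⁺ is reduced (cathode, E° = +0.77 V) and Co²⁺/Co is oxidized (anode).
The standard potential is +0.77 − (−0.28) = +1.05 V and the balanced reaction transfers n = 2 electrons.
Balancing gives 2 Fe3+(aq) + Co(s) → 2 Fe2+(aq) + Co2+(aq); hence Q = ([Fe2+(aq)]^2·[Co2+(aq)]) / [Fe3+(aq)]^2 = 0.000367 (log Q = −3.435).
E = E° − (0.0592/n)·log Q = +1.05 − (0.0592/2)(−3.435) = +1.152 V.

+1.152 V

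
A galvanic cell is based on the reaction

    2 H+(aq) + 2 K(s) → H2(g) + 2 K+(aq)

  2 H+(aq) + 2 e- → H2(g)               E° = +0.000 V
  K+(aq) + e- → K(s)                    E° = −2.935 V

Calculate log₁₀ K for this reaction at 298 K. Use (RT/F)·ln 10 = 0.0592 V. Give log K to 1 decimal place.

The 2H⁺/H₂ couple is reduced (cathode); E°cell = +0.000 − (−2.935) = +2.935 V with n = 2.
At equilibrium E = 0, so log K = nE°cell / 0.0592 = (2)(+2.935) / 0.0592 = 99.2.

log K = 99.2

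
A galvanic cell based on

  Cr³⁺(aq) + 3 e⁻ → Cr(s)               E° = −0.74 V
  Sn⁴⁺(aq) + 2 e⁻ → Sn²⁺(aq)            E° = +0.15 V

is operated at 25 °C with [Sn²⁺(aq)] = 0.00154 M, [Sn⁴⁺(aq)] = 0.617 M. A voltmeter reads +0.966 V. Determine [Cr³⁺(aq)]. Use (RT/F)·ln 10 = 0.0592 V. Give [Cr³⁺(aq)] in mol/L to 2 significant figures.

The Sn⁴⁺/Sn²⁺ couple has the larger reduction potential, so it is the cathode: E°cell = +0.15 − (−0.74) = +0.89 V and n = 6.
Since E = E° − (0.0592/n)·log Q, log Q = n(E° − E)/0.0592 = −7.703.
The balanced reaction is 3 Sn⁴⁺(aq) + 2 Cr(s) → 3 Sn²⁺(aq) + 2 Cr³⁺(aq), so Q = ([Sn²⁺(aq)]^3·[Cr³⁺(aq)]^2) / [Sn⁴⁺(aq)]^3.
Substituting the known concentrations and solving, log [Cr³⁺(aq)] = 0.053 and [Cr³⁺(aq)] = 1.1 M.

1.1 M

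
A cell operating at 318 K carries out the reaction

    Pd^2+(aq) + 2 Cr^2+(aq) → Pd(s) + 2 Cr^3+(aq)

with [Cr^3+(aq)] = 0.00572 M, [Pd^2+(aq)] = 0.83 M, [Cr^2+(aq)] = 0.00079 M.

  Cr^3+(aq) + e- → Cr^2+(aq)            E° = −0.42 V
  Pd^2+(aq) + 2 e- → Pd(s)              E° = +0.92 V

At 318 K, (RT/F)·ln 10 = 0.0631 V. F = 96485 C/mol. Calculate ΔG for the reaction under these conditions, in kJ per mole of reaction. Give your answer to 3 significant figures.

E°cell = +0.92 − (−0.42) = +1.34 V; the balanced reaction transfers n = 2 electrons.
Here Q = [Cr^3+(aq)]^2 / ([Pd^2+(aq)]·[Cr^2+(aq)]^2) = 63.2 (log Q = 1.800), giving E = +1.34 − (0.0631/2)·(1.800) = +1.2832 V.
ΔG = −nFE = −(2)(96485)(+1.2832) J/mol = −248 kJ/mol.

−248 kJ/mol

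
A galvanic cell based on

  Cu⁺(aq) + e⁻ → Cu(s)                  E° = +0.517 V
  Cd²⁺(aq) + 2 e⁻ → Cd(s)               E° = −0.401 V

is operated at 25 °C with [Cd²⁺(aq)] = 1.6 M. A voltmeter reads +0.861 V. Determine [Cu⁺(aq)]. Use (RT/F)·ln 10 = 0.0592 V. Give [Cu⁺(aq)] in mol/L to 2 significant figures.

0.14 M

The Cu⁺/Cu couple has the larger reduction potential, so it is the cathode: E°cell = +0.517 − (−0.401) = +0.918 V and n = 2.
Rearranging E = E° − (0.0592/n)·log Q gives log Q = 2(+0.918 − (+0.861))/0.0592 = 1.926.
For 2 Cu⁺(aq) + Cd(s) → 2 Cu(s) + Cd²⁺(aq), the reaction quotient is Q = [Cd²⁺(aq)] / [Cu⁺(aq)]^2.
Solving for the unknown gives log [Cu⁺(aq)] = −0.861, so [Cu⁺(aq)] ≈ 0.14 M.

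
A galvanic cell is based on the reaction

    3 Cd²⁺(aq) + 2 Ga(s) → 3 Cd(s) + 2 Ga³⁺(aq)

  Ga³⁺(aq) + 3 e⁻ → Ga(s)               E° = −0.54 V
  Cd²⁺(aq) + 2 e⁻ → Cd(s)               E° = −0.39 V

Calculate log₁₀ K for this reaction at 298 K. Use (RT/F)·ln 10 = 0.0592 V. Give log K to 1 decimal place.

log K = 15.2

The Cd²⁺/Cd couple is reduced (cathode); E°cell = −0.39 − (−0.54) = +0.15 V with n = 6.
At equilibrium E = 0, so log K = nE°cell / 0.0592 = (6)(+0.15) / 0.0592 = 15.2.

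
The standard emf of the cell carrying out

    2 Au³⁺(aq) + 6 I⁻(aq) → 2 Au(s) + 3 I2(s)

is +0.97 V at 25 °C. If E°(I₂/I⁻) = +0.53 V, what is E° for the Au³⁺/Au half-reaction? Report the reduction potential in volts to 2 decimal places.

In the reaction as written the Au³⁺/Au couple is reduced (cathode) and I₂/I⁻ is oxidized (anode), so E°cell = E°(Au³⁺/Au) − E°(I₂/I⁻).
E°(Au³⁺/Au) = E°cell + E°(anode) = +0.97 + (+0.53) = +1.50 V.

+1.50 V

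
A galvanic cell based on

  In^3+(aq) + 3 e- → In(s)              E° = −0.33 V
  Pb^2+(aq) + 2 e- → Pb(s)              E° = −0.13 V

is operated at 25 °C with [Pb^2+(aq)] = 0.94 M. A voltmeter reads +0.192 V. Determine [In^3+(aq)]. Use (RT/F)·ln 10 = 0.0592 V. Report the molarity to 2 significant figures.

The Pb²⁺/Pb couple has the larger reduction potential, so it is the cathode: E°cell = −0.13 − (−0.33) = +0.20 V and n = 6.
Since E = E° − (0.0592/n)·log Q, log Q = n(E° − E)/0.0592 = 0.811.
For 3 Pb^2+(aq) + 2 In(s) → 3 Pb(s) + 2 In^3+(aq), the reaction quotient is Q = [In^3+(aq)]^2 / [Pb^2+(aq)]^3.
Substituting the known concentrations and solving, log [In^3+(aq)] = 0.365 and [In^3+(aq)] = 2.3 M.

2.3 M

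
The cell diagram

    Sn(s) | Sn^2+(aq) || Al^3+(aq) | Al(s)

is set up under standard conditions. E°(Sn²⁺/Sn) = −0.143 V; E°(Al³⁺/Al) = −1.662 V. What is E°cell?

By convention the left-hand electrode in cell notation is the anode (oxidation) and the right-hand electrode is the cathode (reduction).
E°cell = E°(right) − E°(left) = −1.662 − (−0.143) = −1.519 V.
The negative sign shows that, as written, the cell would require an external voltage to drive the reaction.

−1.519 V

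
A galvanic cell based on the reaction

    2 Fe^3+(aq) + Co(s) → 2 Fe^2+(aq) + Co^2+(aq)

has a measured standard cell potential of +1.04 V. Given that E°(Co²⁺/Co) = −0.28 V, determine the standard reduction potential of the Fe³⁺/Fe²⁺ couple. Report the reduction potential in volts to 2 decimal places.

In the reaction as written the Fe³⁺/Fe²⁺ couple is reduced (cathode) and Co²⁺/Co is oxidized (anode), so E°cell = E°(Fe³⁺/Fe²⁺) − E°(Co²⁺/Co).
E°(Fe³⁺/Fe²⁺) = E°cell + E°(anode) = +1.04 + (−0.28) = +0.76 V.

+0.76 V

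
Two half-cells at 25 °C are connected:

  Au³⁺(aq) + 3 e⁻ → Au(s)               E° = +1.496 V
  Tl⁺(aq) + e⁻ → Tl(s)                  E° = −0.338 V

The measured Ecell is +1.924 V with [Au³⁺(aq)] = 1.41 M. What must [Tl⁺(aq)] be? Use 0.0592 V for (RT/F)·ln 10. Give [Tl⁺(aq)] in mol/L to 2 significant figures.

0.034 M

The Au³⁺/Au couple has the larger reduction potential, so it is the cathode: E°cell = +1.496 − (−0.338) = +1.834 V and n = 3.
Rearranging E = E° − (0.0592/n)·log Q gives log Q = 3(+1.834 − (+1.924))/0.0592 = −4.561.
For Au³⁺(aq) + 3 Tl(s) → Au(s) + 3 Tl⁺(aq), the reaction quotient is Q = [Tl⁺(aq)]^3 / [Au³⁺(aq)].
Substituting the known concentrations and solving, log [Tl⁺(aq)] = −1.471 and [Tl⁺(aq)] = 0.034 M.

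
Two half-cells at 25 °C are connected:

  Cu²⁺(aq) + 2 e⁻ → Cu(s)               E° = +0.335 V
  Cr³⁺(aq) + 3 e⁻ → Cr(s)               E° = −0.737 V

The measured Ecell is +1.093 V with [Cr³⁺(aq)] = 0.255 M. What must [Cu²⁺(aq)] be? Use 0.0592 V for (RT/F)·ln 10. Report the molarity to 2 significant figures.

2.1 M

The Cu²⁺/Cu couple has the larger reduction potential, so it is the cathode: E°cell = +0.335 − (−0.737) = +1.072 V and n = 6.
From the Nernst equation, log Q = n(E° − E)/0.0592 = 6·(+1.072 − (+1.093))/0.0592 = −2.128.
Balancing electrons gives 3 Cu²⁺(aq) + 2 Cr(s) → 3 Cu(s) + 2 Cr³⁺(aq); thus Q = [Cr³⁺(aq)]^2 / [Cu²⁺(aq)]^3.
Isolating [Cu²⁺(aq)] in Q = 10^{−2.128} yields log [Cu²⁺(aq)] = 0.314, i.e. 2.1 M.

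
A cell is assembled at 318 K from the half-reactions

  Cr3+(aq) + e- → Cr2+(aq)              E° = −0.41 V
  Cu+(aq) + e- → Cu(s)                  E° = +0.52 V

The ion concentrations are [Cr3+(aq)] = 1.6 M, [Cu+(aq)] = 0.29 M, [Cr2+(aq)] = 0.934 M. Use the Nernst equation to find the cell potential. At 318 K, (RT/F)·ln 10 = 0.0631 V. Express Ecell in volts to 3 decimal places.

+0.881 V

The Cu⁺/Cu couple has the more positive E°, so it is the cathode; Cr³⁺/Cr²⁺ is the anode.
E°cell = E°cat − E°an = +0.52 − (−0.41) = +0.93 V; n = 1.
For the overall reaction Cu+(aq) + Cr2+(aq) → Cu(s) + Cr3+(aq), Q = [Cr3+(aq)] / ([Cu+(aq)]·[Cr2+(aq)]) = 5.91, giving log Q = 0.771.
By the Nernst equation, E = +0.93 − (0.0631/1)·(0.771) = +0.881 V.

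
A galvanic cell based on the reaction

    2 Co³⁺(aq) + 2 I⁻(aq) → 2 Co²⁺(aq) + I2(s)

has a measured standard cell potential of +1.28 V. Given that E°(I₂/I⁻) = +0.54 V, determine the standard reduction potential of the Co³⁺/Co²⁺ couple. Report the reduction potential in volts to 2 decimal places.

In the reaction as written the Co³⁺/Co²⁺ couple is reduced (cathode) and I₂/I⁻ is oxidized (anode), so E°cell = E°(Co³⁺/Co²⁺) − E°(I₂/I⁻).
E°(Co³⁺/Co²⁺) = E°cell + E°(anode) = +1.28 + (+0.54) = +1.82 V.

+1.82 V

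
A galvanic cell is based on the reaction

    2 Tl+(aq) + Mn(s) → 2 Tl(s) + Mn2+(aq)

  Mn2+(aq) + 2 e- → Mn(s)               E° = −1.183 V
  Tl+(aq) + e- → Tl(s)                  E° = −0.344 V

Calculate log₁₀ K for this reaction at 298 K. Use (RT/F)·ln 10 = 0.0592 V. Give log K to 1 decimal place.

log K = 28.3

The Tl⁺/Tl couple is reduced (cathode); E°cell = −0.344 − (−1.183) = +0.839 V with n = 2.
At equilibrium E = 0, so log K = nE°cell / 0.0592 = (2)(+0.839) / 0.0592 = 28.3.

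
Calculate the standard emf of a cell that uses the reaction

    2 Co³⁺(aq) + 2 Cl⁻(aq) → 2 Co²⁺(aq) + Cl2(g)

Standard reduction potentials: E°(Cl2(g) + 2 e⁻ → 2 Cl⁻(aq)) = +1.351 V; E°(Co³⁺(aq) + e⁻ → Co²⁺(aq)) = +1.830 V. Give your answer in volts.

+0.479 V

In the reaction as written, Co³⁺(aq) is reduced (cathode) and Cl2(g) is produced by oxidation at the anode.
E°cell = E°(cathode) − E°(anode) = +1.830 − (+1.351) = +0.479 V.
The positive value indicates the reaction is spontaneous as written.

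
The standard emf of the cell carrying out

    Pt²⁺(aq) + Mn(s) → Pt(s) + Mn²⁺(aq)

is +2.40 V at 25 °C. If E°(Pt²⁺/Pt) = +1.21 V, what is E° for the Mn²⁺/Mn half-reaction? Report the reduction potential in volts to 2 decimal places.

In the reaction as written the Pt²⁺/Pt couple is reduced (cathode) and Mn²⁺/Mn is oxidized (anode), so E°cell = E°(Pt²⁺/Pt) − E°(Mn²⁺/Mn).
E°(Mn²⁺/Mn) = E°(cathode) − E°cell = +1.21 − (+2.40) = −1.19 V.

−1.19 V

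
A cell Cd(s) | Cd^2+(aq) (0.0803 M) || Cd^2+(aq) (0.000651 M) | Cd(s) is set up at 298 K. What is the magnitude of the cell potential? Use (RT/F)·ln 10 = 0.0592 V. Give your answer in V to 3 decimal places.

0.062 V

For a concentration cell E°cell = 0, since both electrodes use the same couple.
The compartment with the higher Cd^2+(aq) concentration (0.0803 M) acts as the cathode; ions are reduced there and produced at the dilute (0.000651 M) anode.
With n = 2, Ecell = −(0.0592/2)·log([dilute]/[conc]) = −(0.0592/2)·log(0.000651/0.0803) = +0.062 V.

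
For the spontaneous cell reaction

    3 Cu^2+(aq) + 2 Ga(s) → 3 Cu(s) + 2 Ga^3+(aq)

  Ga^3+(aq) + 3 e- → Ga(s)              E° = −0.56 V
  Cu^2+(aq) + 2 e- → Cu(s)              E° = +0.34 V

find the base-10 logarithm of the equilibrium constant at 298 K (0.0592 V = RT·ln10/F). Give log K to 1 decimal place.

The Cu²⁺/Cu couple is reduced (cathode); E°cell = +0.34 − (−0.56) = +0.90 V with n = 6.
At equilibrium E = 0, so log K = nE°cell / 0.0592 = (6)(+0.90) / 0.0592 = 91.2.

log K = 91.2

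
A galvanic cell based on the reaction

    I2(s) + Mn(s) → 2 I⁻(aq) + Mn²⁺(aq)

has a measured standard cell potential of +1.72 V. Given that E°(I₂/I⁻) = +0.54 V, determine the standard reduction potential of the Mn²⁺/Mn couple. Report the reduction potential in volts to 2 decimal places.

In the reaction as written the I₂/I⁻ couple is reduced (cathode) and Mn²⁺/Mn is oxidized (anode), so E°cell = E°(I₂/I⁻) − E°(Mn²⁺/Mn).
E°(Mn²⁺/Mn) = E°(cathode) − E°cell = +0.54 − (+1.72) = −1.18 V.

−1.18 V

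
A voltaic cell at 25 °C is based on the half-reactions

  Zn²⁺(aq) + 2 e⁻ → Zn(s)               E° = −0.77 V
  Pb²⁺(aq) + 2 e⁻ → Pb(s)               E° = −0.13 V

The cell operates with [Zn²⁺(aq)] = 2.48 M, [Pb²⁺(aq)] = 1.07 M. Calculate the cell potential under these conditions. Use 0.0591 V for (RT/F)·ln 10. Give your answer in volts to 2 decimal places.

Pb²⁺/Pb is reduced (cathode, E° = −0.13 V) and Zn²⁺/Zn is oxidized (anode).
E°cell = −0.13 − (−0.77) = +0.64 V, with n = 2 electrons transferred.
For the overall reaction Pb²⁺(aq) + Zn(s) → Pb(s) + Zn²⁺(aq), Q = [Zn²⁺(aq)] / [Pb²⁺(aq)] = 2.32, giving log Q = 0.365.
By the Nernst equation, E = +0.64 − (0.0591/2)·(0.365) = +0.63 V.

+0.63 V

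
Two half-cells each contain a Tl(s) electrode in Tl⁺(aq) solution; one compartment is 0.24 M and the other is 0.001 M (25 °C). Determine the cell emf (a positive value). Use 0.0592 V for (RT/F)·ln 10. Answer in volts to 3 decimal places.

For a concentration cell E°cell = 0, since both electrodes use the same couple.
The compartment with the higher Tl⁺(aq) concentration (0.24 M) acts as the cathode; ions are reduced there and produced at the dilute (0.001 M) anode.
With n = 1, Ecell = −(0.0592/1)·log([dilute]/[conc]) = −(0.0592/1)·log(0.001/0.24) = +0.141 V.

0.141 V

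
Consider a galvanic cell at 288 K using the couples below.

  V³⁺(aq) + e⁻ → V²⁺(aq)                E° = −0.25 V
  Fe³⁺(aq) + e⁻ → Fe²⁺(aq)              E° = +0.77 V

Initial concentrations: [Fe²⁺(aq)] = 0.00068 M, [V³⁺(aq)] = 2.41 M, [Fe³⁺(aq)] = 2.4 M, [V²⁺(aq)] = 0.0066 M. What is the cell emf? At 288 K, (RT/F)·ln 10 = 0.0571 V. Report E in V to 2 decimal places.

+1.08 V

The Fe³⁺/Fe²⁺ couple has the more positive E°, so it is the cathode; V³⁺/V²⁺ is the anode.
E°cell = +0.77 − (−0.25) = +1.02 V, with n = 1 electron transferred.
The balanced reaction is Fe³⁺(aq) + V²⁺(aq) → Fe²⁺(aq) + V³⁺(aq), so Q = ([Fe²⁺(aq)]·[V³⁺(aq)]) / ([Fe³⁺(aq)]·[V²⁺(aq)]) = 0.103 and log Q = −0.985.
E = E° − (0.0571/n)·log Q = +1.02 − (0.0571/1)(−0.985) = +1.08 V.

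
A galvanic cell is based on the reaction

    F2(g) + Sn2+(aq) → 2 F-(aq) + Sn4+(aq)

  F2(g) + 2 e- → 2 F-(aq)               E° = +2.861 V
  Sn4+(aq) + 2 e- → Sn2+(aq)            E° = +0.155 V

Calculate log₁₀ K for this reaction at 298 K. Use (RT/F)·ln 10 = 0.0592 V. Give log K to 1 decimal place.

log K = 91.4

The F₂/F⁻ couple is reduced (cathode); E°cell = +2.861 − (+0.155) = +2.706 V with n = 2.
At equilibrium E = 0, so log K = nE°cell / 0.0592 = (2)(+2.706) / 0.0592 = 91.4.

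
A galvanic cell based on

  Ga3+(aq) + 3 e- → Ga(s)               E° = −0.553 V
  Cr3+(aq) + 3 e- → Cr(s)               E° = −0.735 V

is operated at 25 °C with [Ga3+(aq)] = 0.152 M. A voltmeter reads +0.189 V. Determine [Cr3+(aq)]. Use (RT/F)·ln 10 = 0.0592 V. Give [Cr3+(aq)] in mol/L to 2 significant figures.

Ga³⁺/Ga is the cathode (higher E°); E°cell = −0.553 − (−0.735) = +0.182 V with n = 3.
Since E = E° − (0.0592/n)·log Q, log Q = n(E° − E)/0.0592 = −0.355.
The balanced reaction is Ga3+(aq) + Cr(s) → Ga(s) + Cr3+(aq), so Q = [Cr3+(aq)] / [Ga3+(aq)].
Substituting the known concentrations and solving, log [Cr3+(aq)] = −1.173 and [Cr3+(aq)] = 0.067 M.

0.067 M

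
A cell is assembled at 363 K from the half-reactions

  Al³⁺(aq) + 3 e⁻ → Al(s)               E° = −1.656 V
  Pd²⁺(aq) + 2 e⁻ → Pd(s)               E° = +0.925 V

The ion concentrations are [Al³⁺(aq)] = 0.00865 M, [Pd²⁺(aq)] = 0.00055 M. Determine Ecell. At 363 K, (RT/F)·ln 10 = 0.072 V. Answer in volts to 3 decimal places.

+2.513 V

Since E°(Pd²⁺/Pd) > E°(Al³⁺/Al), Pd²⁺/Pd serves as the cathode.
E°cell = +0.925 − (−1.656) = +2.581 V, with n = 6 electrons transferred.
For the overall reaction 3 Pd²⁺(aq) + 2 Al(s) → 3 Pd(s) + 2 Al³⁺(aq), Q = [Al³⁺(aq)]^2 / [Pd²⁺(aq)]^3 = 4.5×10^5, giving log Q = 5.653.
Applying E = E° − (RT ln10/nF)·log Q gives +2.581 − (0.072/6)(5.653) = +2.513 V.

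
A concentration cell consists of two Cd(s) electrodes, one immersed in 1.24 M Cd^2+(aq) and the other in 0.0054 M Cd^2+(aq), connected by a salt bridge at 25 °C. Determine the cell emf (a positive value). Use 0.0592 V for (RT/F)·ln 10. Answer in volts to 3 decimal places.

0.070 V

For a concentration cell E°cell = 0, since both electrodes use the same couple.
The compartment with the higher Cd^2+(aq) concentration (1.24 M) acts as the cathode; ions are reduced there and produced at the dilute (0.0054 M) anode.
With n = 2, Ecell = −(0.0592/2)·log([dilute]/[conc]) = −(0.0592/2)·log(0.0054/1.24) = +0.070 V.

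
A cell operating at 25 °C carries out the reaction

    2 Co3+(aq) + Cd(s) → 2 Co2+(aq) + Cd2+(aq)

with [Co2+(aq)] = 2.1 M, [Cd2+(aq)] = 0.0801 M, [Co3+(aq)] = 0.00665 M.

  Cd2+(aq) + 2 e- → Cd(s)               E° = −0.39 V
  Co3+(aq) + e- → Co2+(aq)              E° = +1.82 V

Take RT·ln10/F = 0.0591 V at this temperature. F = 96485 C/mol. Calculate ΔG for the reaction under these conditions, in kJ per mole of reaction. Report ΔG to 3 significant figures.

E°cell = +1.82 − (−0.39) = +2.21 V; the balanced reaction transfers n = 2 electrons.
Here Q = ([Co2+(aq)]^2·[Cd2+(aq)]) / [Co3+(aq)]^2 = 7.99×10^3 (log Q = 3.902), giving E = +2.21 − (0.0591/2)·(3.902) = +2.0947 V.
Finally ΔG = −nFE = −(2)(96485 C/mol)(+2.0947 V) = −404 kJ/mol.

−404 kJ/mol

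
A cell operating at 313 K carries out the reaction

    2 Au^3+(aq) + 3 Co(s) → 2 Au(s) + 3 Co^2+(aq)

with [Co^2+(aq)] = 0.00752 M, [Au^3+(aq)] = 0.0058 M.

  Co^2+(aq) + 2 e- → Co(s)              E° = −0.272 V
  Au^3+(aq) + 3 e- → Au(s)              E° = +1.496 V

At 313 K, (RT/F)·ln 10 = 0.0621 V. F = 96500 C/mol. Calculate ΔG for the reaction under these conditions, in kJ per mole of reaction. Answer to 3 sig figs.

E°cell = +1.496 − (−0.272) = +1.768 V; the balanced reaction transfers n = 6 electrons.
Q = [Co^2+(aq)]^3 / [Au^3+(aq)]^2 = 0.0126, so log Q = −1.898 and E = +1.768 − (0.0621/6)(−1.898) = +1.7876 V.
Finally ΔG = −nFE = −(6)(96500 C/mol)(+1.7876 V) = −1040 kJ/mol.

−1040 kJ/mol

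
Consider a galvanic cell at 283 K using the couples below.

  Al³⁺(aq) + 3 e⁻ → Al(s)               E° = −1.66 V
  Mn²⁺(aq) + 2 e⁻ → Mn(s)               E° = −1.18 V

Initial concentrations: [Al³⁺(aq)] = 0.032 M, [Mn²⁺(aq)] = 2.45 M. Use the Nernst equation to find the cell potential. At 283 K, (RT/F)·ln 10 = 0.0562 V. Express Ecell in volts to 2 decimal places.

+0.52 V

The Mn²⁺/Mn couple has the more positive E°, so it is the cathode; Al³⁺/Al is the anode.
E°cell = E°cat − E°an = −1.18 − (−1.66) = +0.48 V; n = 6.
For the overall reaction 3 Mn²⁺(aq) + 2 Al(s) → 3 Mn(s) + 2 Al³⁺(aq), Q = [Al³⁺(aq)]^2 / [Mn²⁺(aq)]^3 = 6.96×10^−5, giving log Q = −4.157.
Applying E = E° − (RT ln10/nF)·log Q gives +0.48 − (0.0562/6)(−4.157) = +0.52 V.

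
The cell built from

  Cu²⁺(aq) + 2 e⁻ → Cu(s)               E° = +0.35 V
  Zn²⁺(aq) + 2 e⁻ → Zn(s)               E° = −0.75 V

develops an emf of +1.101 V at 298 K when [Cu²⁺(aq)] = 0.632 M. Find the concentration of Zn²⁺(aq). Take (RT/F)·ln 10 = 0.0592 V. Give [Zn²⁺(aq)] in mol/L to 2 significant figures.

0.58 M

The Cu²⁺/Cu couple has the larger reduction potential, so it is the cathode: E°cell = +0.35 − (−0.75) = +1.10 V and n = 2.
Rearranging E = E° − (0.0592/n)·log Q gives log Q = 2(+1.10 − (+1.101))/0.0592 = −0.034.
For Cu²⁺(aq) + Zn(s) → Cu(s) + Zn²⁺(aq), the reaction quotient is Q = [Zn²⁺(aq)] / [Cu²⁺(aq)].
Solving for the unknown gives log [Zn²⁺(aq)] = −0.233, so [Zn²⁺(aq)] ≈ 0.58 M.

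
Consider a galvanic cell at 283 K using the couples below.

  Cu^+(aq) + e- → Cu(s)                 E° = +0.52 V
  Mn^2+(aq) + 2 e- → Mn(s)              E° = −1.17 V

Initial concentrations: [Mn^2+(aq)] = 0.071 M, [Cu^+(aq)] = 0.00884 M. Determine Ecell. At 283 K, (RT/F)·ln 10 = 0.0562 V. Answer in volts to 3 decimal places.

Cu⁺/Cu is reduced (cathode, E° = +0.52 V) and Mn²⁺/Mn is oxidized (anode).
E°cell = +0.52 − (−1.17) = +1.69 V, with n = 2 electrons transferred.
For the overall reaction 2 Cu^+(aq) + Mn(s) → 2 Cu(s) + Mn^2+(aq), Q = [Mn^2+(aq)] / [Cu^+(aq)]^2 = 909, giving log Q = 2.958.
Applying E = E° − (RT ln10/nF)·log Q gives +1.69 − (0.0562/2)(2.958) = +1.607 V.

+1.607 V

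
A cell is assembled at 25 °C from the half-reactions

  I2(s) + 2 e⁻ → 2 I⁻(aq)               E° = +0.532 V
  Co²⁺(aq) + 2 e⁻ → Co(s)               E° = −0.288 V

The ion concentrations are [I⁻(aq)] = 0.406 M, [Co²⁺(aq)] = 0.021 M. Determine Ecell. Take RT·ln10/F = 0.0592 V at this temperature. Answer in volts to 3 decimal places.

I₂/I⁻ is reduced (cathode, E° = +0.532 V) and Co²⁺/Co is oxidized (anode).
E°cell = +0.532 − (−0.288) = +0.820 V, with n = 2 electrons transferred.
The balanced reaction is I2(s) + Co(s) → 2 I⁻(aq) + Co²⁺(aq), so Q = [I⁻(aq)]^2·[Co²⁺(aq)] = 0.00346 and log Q = −2.461.
Applying E = E° − (RT ln10/nF)·log Q gives +0.820 − (0.0592/2)(−2.461) = +0.893 V.

+0.893 V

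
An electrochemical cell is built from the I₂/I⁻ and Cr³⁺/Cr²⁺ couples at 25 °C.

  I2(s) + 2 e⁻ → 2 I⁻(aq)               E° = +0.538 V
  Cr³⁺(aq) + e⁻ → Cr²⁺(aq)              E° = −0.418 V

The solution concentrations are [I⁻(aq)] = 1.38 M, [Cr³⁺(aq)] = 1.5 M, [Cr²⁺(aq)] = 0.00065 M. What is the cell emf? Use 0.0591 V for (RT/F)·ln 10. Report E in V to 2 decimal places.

The I₂/I⁻ couple has the more positive E°, so it is the cathode; Cr³⁺/Cr²⁺ is the anode.
E°cell = +0.538 − (−0.418) = +0.956 V, with n = 2 electrons transferred.
Balancing gives I2(s) + 2 Cr²⁺(aq) → 2 I⁻(aq) + 2 Cr³⁺(aq); hence Q = ([I⁻(aq)]^2·[Cr³⁺(aq)]^2) / [Cr²⁺(aq)]^2 = 1.01×10^7 (log Q = 7.006).
By the Nernst equation, E = +0.956 − (0.0591/2)·(7.006) = +0.75 V.

+0.75 V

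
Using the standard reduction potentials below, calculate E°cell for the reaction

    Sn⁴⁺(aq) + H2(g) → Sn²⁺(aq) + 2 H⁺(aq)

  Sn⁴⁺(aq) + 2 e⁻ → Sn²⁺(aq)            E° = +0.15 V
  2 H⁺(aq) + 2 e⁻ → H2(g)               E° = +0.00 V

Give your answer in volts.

+0.15 V

In the reaction as written, Sn⁴⁺(aq) is reduced (cathode) and H⁺(aq) is produced by oxidation at the anode.
E°cell = E°(cathode) − E°(anode) = +0.15 − (+0.00) = +0.15 V.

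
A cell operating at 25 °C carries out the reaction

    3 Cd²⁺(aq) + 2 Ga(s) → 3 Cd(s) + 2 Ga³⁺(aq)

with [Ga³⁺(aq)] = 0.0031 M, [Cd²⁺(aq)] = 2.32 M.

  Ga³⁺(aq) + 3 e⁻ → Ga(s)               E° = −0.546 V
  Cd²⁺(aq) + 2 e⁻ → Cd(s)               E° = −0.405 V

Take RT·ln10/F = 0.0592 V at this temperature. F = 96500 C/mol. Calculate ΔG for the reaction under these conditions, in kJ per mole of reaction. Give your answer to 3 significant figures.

−117 kJ/mol

With Cd²⁺/Cd reduced at the cathode, E°cell = −0.405 − (−0.546) = +0.141 V and n = 6.
The reaction quotient is [Ga³⁺(aq)]^2 / [Cd²⁺(aq)]^3 = 7.7×10^−7; by Nernst, E = +0.141 − (0.0592/6)(−6.114) = +0.2013 V.
Finally ΔG = −nFE = −(6)(96500 C/mol)(+0.2013 V) = −117 kJ/mol.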